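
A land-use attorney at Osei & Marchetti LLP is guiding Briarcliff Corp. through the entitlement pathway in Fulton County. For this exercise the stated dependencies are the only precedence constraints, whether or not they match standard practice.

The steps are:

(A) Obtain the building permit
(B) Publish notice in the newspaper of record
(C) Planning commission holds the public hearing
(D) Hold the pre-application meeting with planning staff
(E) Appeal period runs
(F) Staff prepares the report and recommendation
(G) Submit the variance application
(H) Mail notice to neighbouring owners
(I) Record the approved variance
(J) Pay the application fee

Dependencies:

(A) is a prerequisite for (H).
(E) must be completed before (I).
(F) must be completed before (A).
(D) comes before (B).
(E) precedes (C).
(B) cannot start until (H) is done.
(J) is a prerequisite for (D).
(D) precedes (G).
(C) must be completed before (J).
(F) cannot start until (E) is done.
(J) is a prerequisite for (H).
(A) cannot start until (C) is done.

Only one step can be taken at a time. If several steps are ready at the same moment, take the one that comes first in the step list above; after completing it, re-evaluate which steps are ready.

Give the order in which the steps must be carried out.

(E) (C) (F) (A) (I) (J) (D) (G) (H) (B)

(E) has no prerequisites → (E) first.
Ready: (C), (F) and (I). (C) is listed earlier → (C).
(J) now also ready, so the ready set is {(F), (I), (J)}; (F) is listed earlier → (F).
Ready: (A), (I) and (J). (A) is listed earlier → (A).
(I) and (J) are both available; (I) is listed earlier → (I).
(J) needed (C), now all done → (J).
(D) and (H) are both available; (D) is listed earlier → (D).
(G) and (H) are both available; (G) is listed earlier → (G).
Next only (H) has its prerequisites met → (H).
That leaves (B) as the only ready step → (B).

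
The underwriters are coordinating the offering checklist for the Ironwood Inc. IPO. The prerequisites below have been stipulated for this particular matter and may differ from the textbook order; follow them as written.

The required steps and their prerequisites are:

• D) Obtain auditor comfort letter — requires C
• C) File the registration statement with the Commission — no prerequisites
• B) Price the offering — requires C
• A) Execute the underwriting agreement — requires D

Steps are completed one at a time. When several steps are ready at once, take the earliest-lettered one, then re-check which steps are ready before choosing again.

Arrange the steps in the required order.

C B D A

Only C has no prerequisites, so it is first.
B and D are both available; B has the earlier label → B.
That leaves D as the only ready step → D.
A needed D, now all done → A.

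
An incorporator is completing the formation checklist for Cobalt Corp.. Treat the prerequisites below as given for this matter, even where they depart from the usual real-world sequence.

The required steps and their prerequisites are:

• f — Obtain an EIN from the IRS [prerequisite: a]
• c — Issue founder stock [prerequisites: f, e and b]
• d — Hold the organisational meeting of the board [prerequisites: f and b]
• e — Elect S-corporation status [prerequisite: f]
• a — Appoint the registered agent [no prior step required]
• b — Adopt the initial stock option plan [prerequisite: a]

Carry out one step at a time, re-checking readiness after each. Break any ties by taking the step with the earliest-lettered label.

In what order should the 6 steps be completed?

a b f d e c

Only a has no prerequisites, so it is first.
b and f are both available; b has the earlier label → b.
f needed a, now all done → f.
d and e are both available; d has the earlier label → d.
e is the only step now ready → e.
c needed b, e and f, now all done → c.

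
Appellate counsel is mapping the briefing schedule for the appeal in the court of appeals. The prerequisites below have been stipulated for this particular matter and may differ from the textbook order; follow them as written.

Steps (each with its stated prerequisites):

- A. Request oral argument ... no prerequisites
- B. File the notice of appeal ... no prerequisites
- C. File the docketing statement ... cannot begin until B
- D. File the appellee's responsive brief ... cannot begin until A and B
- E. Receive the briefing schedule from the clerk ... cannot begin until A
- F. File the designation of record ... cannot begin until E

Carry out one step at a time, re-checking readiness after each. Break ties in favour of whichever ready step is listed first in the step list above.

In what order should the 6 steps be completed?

A, B, C, D, E, F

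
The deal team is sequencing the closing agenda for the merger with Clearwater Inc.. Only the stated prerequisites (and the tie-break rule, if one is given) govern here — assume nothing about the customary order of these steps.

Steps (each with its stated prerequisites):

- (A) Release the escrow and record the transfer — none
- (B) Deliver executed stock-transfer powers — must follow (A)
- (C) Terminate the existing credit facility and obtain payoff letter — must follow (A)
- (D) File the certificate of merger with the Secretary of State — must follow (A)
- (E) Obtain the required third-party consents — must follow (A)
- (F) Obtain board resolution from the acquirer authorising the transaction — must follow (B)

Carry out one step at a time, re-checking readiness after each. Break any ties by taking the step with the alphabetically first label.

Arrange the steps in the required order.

(A) (B) (C) (D) (E) (F)

(A) has no prerequisites → (A) first.
Ready: (B), (C), (D) and (E). (B) has the earlier label → (B).
Now (C), (D), (E) and (F) have their prerequisites met. (C) has the earlier label, so (C) next.
(D), (E) and (F) are all available; (D) has the earlier label → (D).
(E) and (F) are both available; (E) has the earlier label → (E).
(F) needed (B), now all done → (F).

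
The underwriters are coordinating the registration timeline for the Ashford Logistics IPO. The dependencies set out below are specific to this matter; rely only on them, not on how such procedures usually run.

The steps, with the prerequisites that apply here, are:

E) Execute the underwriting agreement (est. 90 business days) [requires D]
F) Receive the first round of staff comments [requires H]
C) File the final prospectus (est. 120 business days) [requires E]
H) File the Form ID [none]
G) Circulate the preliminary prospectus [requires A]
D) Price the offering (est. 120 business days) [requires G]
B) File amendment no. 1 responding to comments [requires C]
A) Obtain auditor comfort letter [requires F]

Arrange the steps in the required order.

H, F, A, G, D, E, C, B

H is the only step with nothing outstanding, so it goes first.
That leaves F as the only ready step → F.
A needed F, now all done → A.
G is the only step now ready → G.
D needed G, now all done → D.
That leaves E as the only ready step → E.
C needed E, now all done → C.
That leaves B as the only ready step → B.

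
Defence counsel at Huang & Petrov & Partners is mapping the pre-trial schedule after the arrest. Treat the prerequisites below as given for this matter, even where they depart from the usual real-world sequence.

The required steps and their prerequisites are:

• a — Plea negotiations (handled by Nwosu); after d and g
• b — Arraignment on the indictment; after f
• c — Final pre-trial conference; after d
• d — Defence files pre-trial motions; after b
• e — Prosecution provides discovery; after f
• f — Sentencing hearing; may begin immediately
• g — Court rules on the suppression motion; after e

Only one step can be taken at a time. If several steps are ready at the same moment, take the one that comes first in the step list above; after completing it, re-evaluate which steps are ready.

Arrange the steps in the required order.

Only f has no prerequisites, so it is first.
b and e are both available; b is listed earlier → b.
d and e are both available; d is listed earlier → d.
c now also ready, so the ready set is {c, e}; c is listed earlier → c.
That leaves e as the only ready step → e.
g needed e, now all done → g.
a needed d and g, now all done → a.

f, b, d, c, e, g, a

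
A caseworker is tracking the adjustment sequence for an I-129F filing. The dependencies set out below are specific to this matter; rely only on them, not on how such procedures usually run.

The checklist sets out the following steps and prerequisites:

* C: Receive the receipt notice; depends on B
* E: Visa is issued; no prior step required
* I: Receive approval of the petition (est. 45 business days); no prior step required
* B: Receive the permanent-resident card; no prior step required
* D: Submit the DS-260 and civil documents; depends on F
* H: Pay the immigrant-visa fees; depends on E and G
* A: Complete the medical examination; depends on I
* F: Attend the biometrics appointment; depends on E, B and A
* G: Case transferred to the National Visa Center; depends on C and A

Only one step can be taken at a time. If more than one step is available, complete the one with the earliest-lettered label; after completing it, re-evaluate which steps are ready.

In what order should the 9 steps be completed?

B, C, E, I, A, F, D, G, H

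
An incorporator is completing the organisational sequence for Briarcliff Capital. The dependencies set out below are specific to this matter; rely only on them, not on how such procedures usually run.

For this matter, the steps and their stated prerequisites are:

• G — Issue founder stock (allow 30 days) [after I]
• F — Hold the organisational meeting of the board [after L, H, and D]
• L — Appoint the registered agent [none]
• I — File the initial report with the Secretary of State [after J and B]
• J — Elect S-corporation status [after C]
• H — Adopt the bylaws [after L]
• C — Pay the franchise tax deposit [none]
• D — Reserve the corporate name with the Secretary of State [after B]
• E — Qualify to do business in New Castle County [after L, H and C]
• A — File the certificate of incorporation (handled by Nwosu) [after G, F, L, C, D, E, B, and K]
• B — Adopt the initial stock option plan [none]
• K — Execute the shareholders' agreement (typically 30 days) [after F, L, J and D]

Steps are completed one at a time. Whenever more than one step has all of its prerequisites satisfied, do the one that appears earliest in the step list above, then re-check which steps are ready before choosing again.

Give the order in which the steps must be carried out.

L, C and B have no prerequisites; L is listed earlier, so L is first.
Ready: H, C and B. H is listed earlier → H.
Ready: C and B. C is listed earlier → C.
J and E now also ready, so the ready set is {J, E, B}; J is listed earlier → J.
Now E and B have their prerequisites met. E is listed earlier, so E next.
B is the only step now ready → B.
I and D are both available; I is listed earlier → I.
G and D are both available; G is listed earlier → G.
D needed B, now all done → D.
F needed L, H and D, now all done → F.
K needed F, L, J and D, now all done → K.
A is the only step now ready → A.

L H C J E B I G D F K A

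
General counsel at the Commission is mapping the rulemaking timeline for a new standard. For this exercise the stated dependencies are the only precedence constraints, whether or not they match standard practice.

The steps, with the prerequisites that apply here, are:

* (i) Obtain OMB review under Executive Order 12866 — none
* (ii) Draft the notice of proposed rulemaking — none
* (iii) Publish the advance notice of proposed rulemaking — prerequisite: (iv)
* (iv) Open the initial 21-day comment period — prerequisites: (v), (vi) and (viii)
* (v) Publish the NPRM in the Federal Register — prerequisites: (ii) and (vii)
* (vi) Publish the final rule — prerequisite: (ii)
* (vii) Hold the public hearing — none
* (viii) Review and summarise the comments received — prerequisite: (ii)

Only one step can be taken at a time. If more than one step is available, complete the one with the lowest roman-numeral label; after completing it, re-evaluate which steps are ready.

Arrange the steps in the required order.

(i) → (ii) → (vi) → (vii) → (v) → (viii) → (iv) → (iii)

Nothing is required for (i), (ii) and (vii). (i) has the earlier label → (i) first.
(ii) and (vii) are both available; (ii) has the earlier label → (ii).
Now (vi), (vii) and (viii) have their prerequisites met. (vi) has the earlier label, so (vi) next.
Ready: (vii) and (viii). (vii) has the earlier label → (vii).
Ready: (v) and (viii). (v) has the earlier label → (v).
Next only (viii) has its prerequisites met → (viii).
Next only (iv) has its prerequisites met → (iv).
Next only (iii) has its prerequisites met → (iii).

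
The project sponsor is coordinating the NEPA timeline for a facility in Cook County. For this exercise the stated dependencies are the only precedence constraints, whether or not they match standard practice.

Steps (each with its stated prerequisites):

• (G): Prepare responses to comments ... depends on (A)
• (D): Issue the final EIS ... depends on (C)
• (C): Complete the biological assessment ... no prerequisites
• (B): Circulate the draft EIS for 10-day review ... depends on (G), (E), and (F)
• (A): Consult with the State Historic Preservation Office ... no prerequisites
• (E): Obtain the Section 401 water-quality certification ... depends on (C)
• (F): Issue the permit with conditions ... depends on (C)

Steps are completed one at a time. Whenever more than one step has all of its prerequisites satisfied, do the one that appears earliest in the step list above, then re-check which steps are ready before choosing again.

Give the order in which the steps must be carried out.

Nothing is required for (C) and (A). (C) is listed earlier → (C) first.
(D), (E) and (F) now also ready, so the ready set is {(D), (A), (E), (F)}; (D) is listed earlier → (D).
(A), (E) and (F) are all available; (A) is listed earlier → (A).
(G) now also ready, so the ready set is {(G), (E), (F)}; (G) is listed earlier → (G).
Ready: (E) and (F). (E) is listed earlier → (E).
That leaves (F) as the only ready step → (F).
Next only (B) has its prerequisites met → (B).

(C), (D), (A), (G), (E), (F), (B)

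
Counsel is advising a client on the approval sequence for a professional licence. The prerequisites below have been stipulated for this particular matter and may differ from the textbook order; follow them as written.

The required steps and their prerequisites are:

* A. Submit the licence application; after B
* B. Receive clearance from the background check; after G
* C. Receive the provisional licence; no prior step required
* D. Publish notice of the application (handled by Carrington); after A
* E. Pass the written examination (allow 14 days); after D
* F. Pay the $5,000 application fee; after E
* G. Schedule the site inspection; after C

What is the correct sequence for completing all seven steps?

Only C has no prerequisites, so it is first.
G needed C, now all done → G.
B needed G, now all done → B.
That leaves A as the only ready step → A.
D needed A, now all done → D.
That leaves E as the only ready step → E.
F needed E, now all done → F.

C, G, B, A, D, E, F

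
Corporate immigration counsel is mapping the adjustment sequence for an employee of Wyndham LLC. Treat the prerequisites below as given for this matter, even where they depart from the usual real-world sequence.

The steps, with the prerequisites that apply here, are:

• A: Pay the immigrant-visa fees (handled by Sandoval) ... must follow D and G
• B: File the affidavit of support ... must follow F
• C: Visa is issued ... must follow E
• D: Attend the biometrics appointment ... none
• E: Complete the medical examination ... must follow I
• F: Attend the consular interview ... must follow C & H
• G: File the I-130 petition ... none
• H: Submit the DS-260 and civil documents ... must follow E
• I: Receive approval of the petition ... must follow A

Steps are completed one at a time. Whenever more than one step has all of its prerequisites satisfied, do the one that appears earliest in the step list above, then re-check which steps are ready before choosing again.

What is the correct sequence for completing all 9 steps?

D G A I E C H F B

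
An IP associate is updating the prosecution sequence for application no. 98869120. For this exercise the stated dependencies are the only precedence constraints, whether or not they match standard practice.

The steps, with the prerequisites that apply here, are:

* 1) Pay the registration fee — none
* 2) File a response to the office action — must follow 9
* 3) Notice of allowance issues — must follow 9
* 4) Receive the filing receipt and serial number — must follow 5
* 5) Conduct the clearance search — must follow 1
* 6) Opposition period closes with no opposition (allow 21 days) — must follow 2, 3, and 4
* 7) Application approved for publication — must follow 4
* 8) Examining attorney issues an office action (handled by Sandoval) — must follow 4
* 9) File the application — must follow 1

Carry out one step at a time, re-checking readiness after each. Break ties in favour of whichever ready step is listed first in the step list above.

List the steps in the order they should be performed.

1 → 5 → 4 → 7 → 8 → 9 → 2 → 3 → 6

Only 1 has no prerequisites, so it is first.
Ready: 5 and 9. 5 is listed earlier → 5.
Now 4 and 9 have their prerequisites met. 4 is listed earlier, so 4 next.
7 and 8 now also ready, so the ready set is {7, 8, 9}; 7 is listed earlier → 7.
Now 8 and 9 have their prerequisites met. 8 is listed earlier, so 8 next.
9 is the only step now ready → 9.
Ready: 2 and 3. 2 is listed earlier → 2.
3 is the only step now ready → 3.
That leaves 6 as the only ready step → 6.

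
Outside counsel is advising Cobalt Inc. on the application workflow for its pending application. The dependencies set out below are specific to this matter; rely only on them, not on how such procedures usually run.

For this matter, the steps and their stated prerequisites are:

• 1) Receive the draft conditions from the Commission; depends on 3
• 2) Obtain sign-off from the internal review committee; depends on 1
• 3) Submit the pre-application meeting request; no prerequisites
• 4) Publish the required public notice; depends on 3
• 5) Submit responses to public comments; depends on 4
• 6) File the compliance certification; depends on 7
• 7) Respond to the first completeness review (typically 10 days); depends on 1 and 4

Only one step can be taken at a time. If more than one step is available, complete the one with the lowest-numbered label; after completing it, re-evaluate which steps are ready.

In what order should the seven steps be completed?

3, 1, 2, 4, 5, 7, 6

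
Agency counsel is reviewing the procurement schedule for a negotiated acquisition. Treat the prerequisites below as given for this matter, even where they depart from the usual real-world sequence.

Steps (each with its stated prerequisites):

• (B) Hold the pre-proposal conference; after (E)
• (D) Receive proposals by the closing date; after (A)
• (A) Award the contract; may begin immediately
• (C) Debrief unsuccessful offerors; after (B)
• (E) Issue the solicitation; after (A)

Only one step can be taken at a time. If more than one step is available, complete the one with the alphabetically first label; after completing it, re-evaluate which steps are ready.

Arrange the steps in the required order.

Only (A) has no prerequisites, so it is first.
Ready: (D) and (E). (D) has the earlier label → (D).
(E) is the only step now ready → (E).
That leaves (B) as the only ready step → (B).
Next only (C) has its prerequisites met → (C).

(A) → (D) → (E) → (B) → (C)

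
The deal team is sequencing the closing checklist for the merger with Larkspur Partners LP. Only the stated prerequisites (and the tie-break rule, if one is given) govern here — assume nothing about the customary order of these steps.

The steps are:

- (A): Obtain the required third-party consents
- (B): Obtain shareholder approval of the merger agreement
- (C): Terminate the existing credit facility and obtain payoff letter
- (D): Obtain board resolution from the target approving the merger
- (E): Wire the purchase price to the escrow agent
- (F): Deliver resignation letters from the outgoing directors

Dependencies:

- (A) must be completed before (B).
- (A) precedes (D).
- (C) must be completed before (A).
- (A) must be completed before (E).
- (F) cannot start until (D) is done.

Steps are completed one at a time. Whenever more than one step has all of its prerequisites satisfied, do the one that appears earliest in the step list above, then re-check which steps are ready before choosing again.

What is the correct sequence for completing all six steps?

(C), (A), (B), (D), (E), (F)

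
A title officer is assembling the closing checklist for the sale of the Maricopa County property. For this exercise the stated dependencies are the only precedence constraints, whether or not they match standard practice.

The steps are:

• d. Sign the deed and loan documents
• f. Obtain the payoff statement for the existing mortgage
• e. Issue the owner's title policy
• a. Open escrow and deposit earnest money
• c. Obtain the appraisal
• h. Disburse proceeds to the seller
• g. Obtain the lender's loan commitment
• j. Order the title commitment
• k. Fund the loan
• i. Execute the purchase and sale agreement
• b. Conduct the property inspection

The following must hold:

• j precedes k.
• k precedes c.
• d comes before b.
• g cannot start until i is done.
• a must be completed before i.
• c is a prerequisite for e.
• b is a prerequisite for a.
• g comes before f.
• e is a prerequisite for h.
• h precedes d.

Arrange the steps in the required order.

j → k → c → e → h → d → b → a → i → g → f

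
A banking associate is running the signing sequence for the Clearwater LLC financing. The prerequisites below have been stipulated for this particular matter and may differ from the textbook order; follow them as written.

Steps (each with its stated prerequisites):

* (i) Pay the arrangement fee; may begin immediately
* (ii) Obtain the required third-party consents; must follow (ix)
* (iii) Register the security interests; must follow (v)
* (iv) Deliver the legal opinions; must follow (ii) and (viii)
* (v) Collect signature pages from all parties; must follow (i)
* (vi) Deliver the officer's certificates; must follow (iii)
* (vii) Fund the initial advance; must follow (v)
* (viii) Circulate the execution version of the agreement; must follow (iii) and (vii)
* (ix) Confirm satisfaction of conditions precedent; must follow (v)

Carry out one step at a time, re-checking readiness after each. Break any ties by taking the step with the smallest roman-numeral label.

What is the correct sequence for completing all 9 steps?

(i) → (v) → (iii) → (vi) → (vii) → (viii) → (ix) → (ii) → (iv)

Only (i) has no prerequisites, so it is first.
(v) needed (i), now all done → (v).
Now (iii), (vii) and (ix) have their prerequisites met. (iii) has the earlier label, so (iii) next.
Ready: (vi), (vii) and (ix). (vi) has the earlier label → (vi).
(vii) and (ix) are both available; (vii) has the earlier label → (vii).
(viii) now also ready, so the ready set is {(viii), (ix)}; (viii) has the earlier label → (viii).
That leaves (ix) as the only ready step → (ix).
Next only (ii) has its prerequisites met → (ii).
Next only (iv) has its prerequisites met → (iv).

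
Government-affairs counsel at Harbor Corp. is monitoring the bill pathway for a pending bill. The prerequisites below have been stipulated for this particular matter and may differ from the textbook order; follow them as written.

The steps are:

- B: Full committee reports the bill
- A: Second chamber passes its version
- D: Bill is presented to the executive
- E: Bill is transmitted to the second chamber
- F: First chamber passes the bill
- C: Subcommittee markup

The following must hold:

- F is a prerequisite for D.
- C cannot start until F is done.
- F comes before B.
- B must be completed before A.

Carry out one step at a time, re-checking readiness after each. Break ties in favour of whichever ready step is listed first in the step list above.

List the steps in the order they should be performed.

E, F, B, A, D, C

E and F have no prerequisites; E is listed earlier, so E is first.
F is the only step now ready → F.
Ready: B, D and C. B is listed earlier → B.
A, D and C are all available; A is listed earlier → A.
Now D and C have their prerequisites met. D is listed earlier, so D next.
That leaves C as the only ready step → C.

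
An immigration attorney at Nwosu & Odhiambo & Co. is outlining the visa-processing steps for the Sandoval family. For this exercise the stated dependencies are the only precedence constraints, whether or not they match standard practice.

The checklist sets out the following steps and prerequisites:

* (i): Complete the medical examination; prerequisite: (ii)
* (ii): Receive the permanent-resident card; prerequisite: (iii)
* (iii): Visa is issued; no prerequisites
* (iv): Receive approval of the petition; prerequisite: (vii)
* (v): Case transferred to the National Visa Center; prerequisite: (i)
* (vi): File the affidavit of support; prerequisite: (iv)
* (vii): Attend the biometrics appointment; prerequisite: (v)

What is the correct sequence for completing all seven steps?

(iii), (ii), (i), (v), (vii), (iv), (vi)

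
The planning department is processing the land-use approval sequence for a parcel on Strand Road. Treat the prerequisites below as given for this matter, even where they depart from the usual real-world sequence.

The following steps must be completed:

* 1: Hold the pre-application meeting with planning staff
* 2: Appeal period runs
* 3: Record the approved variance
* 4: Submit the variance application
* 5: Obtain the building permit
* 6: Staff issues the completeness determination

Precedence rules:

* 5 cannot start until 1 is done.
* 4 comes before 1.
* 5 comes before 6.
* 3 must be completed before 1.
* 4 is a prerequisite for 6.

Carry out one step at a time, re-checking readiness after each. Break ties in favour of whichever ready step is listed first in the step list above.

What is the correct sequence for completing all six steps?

2, 3 and 4 have no prerequisites; 2 is listed earlier, so 2 is first.
3 and 4 are both available; 3 is listed earlier → 3.
Next only 4 has its prerequisites met → 4.
That leaves 1 as the only ready step → 1.
5 is the only step now ready → 5.
6 is the only step now ready → 6.

2 3 4 1 5 6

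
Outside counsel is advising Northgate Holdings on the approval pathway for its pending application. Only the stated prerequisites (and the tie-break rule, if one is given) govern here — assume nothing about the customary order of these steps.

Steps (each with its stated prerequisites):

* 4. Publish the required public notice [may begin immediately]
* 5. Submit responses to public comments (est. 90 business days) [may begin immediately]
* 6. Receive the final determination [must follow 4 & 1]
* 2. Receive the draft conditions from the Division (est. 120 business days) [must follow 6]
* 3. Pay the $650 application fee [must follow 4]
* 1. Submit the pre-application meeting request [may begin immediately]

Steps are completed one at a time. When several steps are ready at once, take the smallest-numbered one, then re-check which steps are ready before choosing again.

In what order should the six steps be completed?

1, 4, 3, 5, 6, 2

1, 4 and 5 have no prerequisites; 1 has the earlier label, so 1 is first.
Ready: 4 and 5. 4 has the earlier label → 4.
3 and 6 now also ready, so the ready set is {3, 5, 6}; 3 has the earlier label → 3.
5 and 6 are both available; 5 has the earlier label → 5.
That leaves 6 as the only ready step → 6.
Next only 2 has its prerequisites met → 2.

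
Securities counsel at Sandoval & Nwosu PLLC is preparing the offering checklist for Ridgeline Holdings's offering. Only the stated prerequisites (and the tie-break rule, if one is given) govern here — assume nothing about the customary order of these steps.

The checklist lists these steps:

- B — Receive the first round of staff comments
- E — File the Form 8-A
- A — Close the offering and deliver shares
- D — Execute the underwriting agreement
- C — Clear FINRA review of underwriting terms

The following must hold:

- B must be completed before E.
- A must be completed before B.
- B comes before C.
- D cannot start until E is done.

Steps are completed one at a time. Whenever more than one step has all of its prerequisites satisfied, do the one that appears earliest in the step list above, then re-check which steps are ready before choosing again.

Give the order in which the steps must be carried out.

A has no prerequisites → A first.
That leaves B as the only ready step → B.
Now E and C have their prerequisites met. E is listed earlier, so E next.
Now D and C have their prerequisites met. D is listed earlier, so D next.
C needed B, now all done → C.

A → B → E → D → C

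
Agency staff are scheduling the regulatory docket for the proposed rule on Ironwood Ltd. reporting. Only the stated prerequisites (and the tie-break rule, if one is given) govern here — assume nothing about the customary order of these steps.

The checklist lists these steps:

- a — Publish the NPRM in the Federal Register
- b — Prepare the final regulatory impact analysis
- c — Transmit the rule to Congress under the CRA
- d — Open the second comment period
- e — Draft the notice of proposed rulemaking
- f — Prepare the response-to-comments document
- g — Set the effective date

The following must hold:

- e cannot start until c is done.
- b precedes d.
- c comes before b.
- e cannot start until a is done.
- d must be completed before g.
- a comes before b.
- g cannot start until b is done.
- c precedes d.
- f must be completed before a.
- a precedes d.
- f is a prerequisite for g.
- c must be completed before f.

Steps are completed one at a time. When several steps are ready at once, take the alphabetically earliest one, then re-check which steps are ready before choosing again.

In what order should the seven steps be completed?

c, f, a, b, d, e, g

c is the only step with nothing outstanding, so it goes first.
f needed c, now all done → f.
a needed f, now all done → a.
b and e are both available; b has the earlier label → b.
d now also ready, so the ready set is {d, e}; d has the earlier label → d.
g now also ready, so the ready set is {e, g}; e has the earlier label → e.
That leaves g as the only ready step → g.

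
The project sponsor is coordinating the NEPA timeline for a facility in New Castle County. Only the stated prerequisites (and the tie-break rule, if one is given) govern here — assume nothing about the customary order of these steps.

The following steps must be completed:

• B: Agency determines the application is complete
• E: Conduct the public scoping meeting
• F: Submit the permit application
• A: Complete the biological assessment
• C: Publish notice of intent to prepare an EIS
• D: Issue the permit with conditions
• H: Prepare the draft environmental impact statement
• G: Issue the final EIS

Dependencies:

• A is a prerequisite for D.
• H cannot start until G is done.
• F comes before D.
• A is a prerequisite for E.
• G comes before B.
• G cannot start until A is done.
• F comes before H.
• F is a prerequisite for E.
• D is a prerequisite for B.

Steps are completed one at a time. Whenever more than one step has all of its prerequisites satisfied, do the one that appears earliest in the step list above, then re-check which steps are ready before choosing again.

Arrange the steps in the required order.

F A E C D G B H

F, A and C have no prerequisites; F is listed earlier, so F is first.
Ready: A and C. A is listed earlier → A.
E, D and G now also ready, so the ready set is {E, C, D, G}; E is listed earlier → E.
Now C, D and G have their prerequisites met. C is listed earlier, so C next.
Now D and G have their prerequisites met. D is listed earlier, so D next.
G needed A, now all done → G.
B and H are both available; B is listed earlier → B.
Next only H has its prerequisites met → H.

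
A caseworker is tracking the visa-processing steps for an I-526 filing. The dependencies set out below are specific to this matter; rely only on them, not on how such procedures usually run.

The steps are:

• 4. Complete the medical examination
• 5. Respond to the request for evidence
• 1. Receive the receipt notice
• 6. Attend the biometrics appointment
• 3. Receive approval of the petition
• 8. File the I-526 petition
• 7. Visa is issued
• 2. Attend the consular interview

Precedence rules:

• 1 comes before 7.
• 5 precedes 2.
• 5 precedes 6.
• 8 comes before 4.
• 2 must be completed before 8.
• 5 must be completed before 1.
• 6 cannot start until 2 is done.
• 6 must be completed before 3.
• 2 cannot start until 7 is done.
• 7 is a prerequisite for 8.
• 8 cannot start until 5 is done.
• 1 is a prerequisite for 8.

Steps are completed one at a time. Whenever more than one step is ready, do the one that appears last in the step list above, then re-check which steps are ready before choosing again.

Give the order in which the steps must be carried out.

5 1 7 2 8 6 3 4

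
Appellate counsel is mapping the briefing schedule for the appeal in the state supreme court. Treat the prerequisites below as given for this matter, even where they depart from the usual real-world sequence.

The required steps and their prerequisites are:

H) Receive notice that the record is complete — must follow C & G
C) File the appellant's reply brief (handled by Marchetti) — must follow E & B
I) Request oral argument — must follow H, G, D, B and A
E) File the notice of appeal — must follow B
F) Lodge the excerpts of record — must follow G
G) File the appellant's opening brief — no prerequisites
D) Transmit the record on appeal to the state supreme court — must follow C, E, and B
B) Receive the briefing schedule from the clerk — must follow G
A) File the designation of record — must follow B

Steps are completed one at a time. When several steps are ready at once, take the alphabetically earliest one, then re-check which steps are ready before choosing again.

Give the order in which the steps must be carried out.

G is the only step with nothing outstanding, so it goes first.
B and F are both available; B has the earlier label → B.
A and E now also ready, so the ready set is {A, E, F}; A has the earlier label → A.
Now E and F have their prerequisites met. E has the earlier label, so E next.
C now also ready, so the ready set is {C, F}; C has the earlier label → C.
D, F and H are all available; D has the earlier label → D.
Now F and H have their prerequisites met. F has the earlier label, so F next.
H needed C and G, now all done → H.
I needed A, B, D, G and H, now all done → I.

G → B → A → E → C → D → F → H → I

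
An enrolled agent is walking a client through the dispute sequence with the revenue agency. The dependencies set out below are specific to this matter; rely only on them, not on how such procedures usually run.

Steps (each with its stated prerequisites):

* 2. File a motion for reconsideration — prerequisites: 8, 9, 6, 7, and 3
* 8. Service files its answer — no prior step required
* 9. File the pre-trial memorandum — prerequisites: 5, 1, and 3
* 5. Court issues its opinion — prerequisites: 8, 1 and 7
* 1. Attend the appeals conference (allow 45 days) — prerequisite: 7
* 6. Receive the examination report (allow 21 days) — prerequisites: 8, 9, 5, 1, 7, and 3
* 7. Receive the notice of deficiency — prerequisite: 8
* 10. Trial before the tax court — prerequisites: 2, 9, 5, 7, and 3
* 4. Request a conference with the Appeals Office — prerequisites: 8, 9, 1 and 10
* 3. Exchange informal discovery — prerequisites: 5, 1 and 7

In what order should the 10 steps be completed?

8, 7, 1, 5, 3, 9, 6, 2, 10, 4

Only 8 has no prerequisites, so it is first.
7 needed 8, now all done → 7.
Next only 1 has its prerequisites met → 1.
5 is the only step now ready → 5.
That leaves 3 as the only ready step → 3.
Next only 9 has its prerequisites met → 9.
6 is the only step now ready → 6.
2 needed 8, 9, 6, 7 and 3, now all done → 2.
10 needed 2, 9, 5, 7 and 3, now all done → 10.
4 is the only step now ready → 4.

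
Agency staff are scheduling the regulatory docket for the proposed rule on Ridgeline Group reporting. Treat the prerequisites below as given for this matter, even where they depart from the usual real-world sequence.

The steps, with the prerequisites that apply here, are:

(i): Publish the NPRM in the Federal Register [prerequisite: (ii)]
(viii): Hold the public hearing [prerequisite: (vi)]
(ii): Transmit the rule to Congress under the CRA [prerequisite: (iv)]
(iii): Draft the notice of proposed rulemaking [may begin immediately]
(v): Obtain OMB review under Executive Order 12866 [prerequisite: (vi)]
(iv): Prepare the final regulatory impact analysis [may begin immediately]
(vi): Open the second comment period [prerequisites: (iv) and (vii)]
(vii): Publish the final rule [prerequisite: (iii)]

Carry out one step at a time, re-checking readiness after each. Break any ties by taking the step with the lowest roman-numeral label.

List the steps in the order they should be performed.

(iii) and (iv) have no prerequisites; (iii) has the earlier label, so (iii) is first.
Ready: (iv) and (vii). (iv) has the earlier label → (iv).
(ii) and (vii) are both available; (ii) has the earlier label → (ii).
(i) now also ready, so the ready set is {(i), (vii)}; (i) has the earlier label → (i).
(vii) needed (iii), now all done → (vii).
That leaves (vi) as the only ready step → (vi).
(v) and (viii) are both available; (v) has the earlier label → (v).
(viii) is the only step now ready → (viii).

(iii) → (iv) → (ii) → (i) → (vii) → (vi) → (v) → (viii)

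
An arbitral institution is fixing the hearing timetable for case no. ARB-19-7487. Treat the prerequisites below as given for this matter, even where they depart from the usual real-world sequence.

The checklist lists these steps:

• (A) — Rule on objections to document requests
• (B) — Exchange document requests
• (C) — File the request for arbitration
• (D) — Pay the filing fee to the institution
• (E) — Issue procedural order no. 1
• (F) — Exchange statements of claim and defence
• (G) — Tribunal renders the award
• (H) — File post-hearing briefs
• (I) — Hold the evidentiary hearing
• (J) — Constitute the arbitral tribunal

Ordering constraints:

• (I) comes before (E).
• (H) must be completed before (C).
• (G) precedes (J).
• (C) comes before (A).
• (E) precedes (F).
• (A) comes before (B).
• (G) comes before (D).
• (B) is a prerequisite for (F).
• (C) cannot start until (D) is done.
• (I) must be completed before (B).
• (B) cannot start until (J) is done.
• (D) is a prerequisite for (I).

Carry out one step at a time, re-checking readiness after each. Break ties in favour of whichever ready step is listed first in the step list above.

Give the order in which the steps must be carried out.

(G) → (D) → (H) → (C) → (A) → (I) → (E) → (J) → (B) → (F)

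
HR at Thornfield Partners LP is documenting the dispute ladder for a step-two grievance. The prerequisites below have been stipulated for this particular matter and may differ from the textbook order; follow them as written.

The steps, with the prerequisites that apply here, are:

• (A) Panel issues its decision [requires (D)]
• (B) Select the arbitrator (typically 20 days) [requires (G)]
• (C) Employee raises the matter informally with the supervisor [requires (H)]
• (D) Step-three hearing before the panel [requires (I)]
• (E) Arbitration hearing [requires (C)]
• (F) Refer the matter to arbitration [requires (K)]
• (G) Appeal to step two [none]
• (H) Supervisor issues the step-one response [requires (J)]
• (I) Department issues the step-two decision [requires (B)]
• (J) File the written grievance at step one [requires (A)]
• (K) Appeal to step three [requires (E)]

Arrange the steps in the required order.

(G), (B), (I), (D), (A), (J), (H), (C), (E), (K), (F)

(G) has no prerequisites → (G) first.
That leaves (B) as the only ready step → (B).
(I) needed (B), now all done → (I).
(D) needed (I), now all done → (D).
(A) needed (D), now all done → (A).
That leaves (J) as the only ready step → (J).
(H) is the only step now ready → (H).
(C) needed (H), now all done → (C).
(E) is the only step now ready → (E).
Next only (K) has its prerequisites met → (K).
That leaves (F) as the only ready step → (F).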